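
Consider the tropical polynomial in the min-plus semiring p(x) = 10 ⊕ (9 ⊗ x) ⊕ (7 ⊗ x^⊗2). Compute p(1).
p(1) = 9

A tropical monomial a ⊗ x^⊗i evaluates to a + i · x. Evaluating each term at x = 1:
  Term 0 contributes 10 + 0 · 1 = 10
  Term 1 contributes 9 + 1 · 1 = 10
  Term 2 contributes 7 + 2 · 1 = 9
p(1) = ⊕ of these = min[10, 10, 9] = 9.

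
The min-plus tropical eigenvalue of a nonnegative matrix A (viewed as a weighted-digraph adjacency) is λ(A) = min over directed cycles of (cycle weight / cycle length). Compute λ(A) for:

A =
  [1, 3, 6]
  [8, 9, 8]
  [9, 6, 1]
λ(A) = 1

Enumerate directed cycles and compute their means (weight / length). Sample:
  cycle 0 → 0: weight = 1, length = 1, mean = 1/1 ≈ 1.000
  cycle 1 → 1: weight = 9, length = 1, mean = 9/1 ≈ 9.000
  cycle 2 → 2: weight = 1, length = 1, mean = 1/1 ≈ 1.000
  cycle 0 → 1 → 0: weight = 11, length = 2, mean = 11/2 ≈ 5.500
  cycle 0 → 2 → 0: weight = 15, length = 2, mean = 15/2 ≈ 7.500
  cycle 1 → 0 → 1: weight = 11, length = 2, mean = 11/2 ≈ 5.500
Minimum mean = 1.000, attained e.g. along the cycle 0 → 0 with weight 1 and length 1. So λ(A) = 1/1 = 1.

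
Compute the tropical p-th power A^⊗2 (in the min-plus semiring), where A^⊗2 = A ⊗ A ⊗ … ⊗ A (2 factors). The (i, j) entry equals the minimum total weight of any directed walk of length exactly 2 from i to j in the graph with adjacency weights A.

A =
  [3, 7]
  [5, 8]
A^⊗2 =
  [6, 10]
  [8, 12]

Each entry (A^⊗2)_ij equals the minimum over all length-2 walks i = v_0 → v_1 → … → v_2 = j of Σ_t A[v_t][v_{t+1}]. For example, for (i, j) = (0, 1) we minimise over 2 possible intermediate vertex sequences; the minimum is 10, attained along the walk 0 → 0 → 1.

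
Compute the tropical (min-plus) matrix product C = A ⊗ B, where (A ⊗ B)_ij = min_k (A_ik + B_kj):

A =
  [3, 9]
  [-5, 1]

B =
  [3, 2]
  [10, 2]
A ⊗ B =
  [6, 5]
  [-2, -3]

Apply the min-plus product entry-by-entry:
  C[0][0] = min over k of (A[0][0] + B[0][0] = 3 + 3 = 6, A[0][1] + B[1][0] = 9 + 10 = 19) = 6 (attained at k = 0)
  C[0][1] = min over k of (A[0][0] + B[0][1] = 3 + 2 = 5, A[0][1] + B[1][1] = 9 + 2 = 11) = 5 (attained at k = 0)
  C[1][0] = min over k of (A[1][0] + B[0][0] = -5 + 3 = -2, A[1][1] + B[1][0] = 1 + 10 = 11) = -2 (attained at k = 0)
  C[1][1] = min over k of (A[1][0] + B[0][1] = -5 + 2 = -3, A[1][1] + B[1][1] = 1 + 2 = 3) = -3 (attained at k = 0)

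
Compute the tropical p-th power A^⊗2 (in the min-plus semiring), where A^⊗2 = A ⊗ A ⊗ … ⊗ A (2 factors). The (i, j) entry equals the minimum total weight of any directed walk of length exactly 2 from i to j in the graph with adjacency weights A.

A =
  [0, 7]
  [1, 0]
A^⊗2 =
  [0, 7]
  [1, 0]

Each entry (A^⊗2)_ij equals the minimum over all length-2 walks i = v_0 → v_1 → … → v_2 = j of Σ_t A[v_t][v_{t+1}]. For example, for (i, j) = (0, 1) we minimise over 2 possible intermediate vertex sequences; the minimum is 7, attained along the walk 0 → 0 → 1.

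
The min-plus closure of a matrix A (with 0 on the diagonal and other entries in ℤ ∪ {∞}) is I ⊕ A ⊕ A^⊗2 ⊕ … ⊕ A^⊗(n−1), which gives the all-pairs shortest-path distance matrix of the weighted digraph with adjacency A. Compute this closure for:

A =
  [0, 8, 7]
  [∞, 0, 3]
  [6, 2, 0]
Closure =
  [0, 8, 7]
  [9, 0, 3]
  [6, 2, 0]

This is the Floyd-Warshall all-pairs shortest-path computation. For each intermediate vertex k = 0, 1, …, 2, update dist[i][j] ← min(dist[i][j], dist[i][k] + dist[k][j]). The final matrix gives, for each (i, j), the minimum total weight of any directed path from i to j (possibly empty when i = j).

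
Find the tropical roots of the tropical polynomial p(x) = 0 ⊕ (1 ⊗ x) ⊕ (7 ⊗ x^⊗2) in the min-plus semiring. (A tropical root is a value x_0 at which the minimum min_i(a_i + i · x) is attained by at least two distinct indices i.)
Roots: {-6, -1}

Each tropical root is a break point of the lower envelope of the lines y = a_i + i · x (there are 3 lines, with slopes 0, 1, ..., 2). Only the lines that attain the minimum somewhere contribute to roots; other lines are dominated. Here the surviving (envelope) indices are i = 2, i = 1, i = 0.
Intersections between consecutive envelope lines give the roots: for adjacent envelope indices i < j the intersection is x = (a_i − a_j) / (j − i). Reading off the sorted break points: {-6, -1}.
Verification: at each break x_0, at least two indices attain the minimum of min_i(a_i + i · x_0).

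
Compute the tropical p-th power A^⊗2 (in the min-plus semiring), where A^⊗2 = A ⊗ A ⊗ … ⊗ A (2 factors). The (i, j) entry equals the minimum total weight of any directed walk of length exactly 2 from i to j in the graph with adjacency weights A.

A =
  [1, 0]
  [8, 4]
A^⊗2 =
  [2, 1]
  [9, 8]

Each entry (A^⊗2)_ij equals the minimum over all length-2 walks i = v_0 → v_1 → … → v_2 = j of Σ_t A[v_t][v_{t+1}]. For example, for (i, j) = (0, 1) we minimise over 2 possible intermediate vertex sequences; the minimum is 1, attained along the walk 0 → 0 → 1.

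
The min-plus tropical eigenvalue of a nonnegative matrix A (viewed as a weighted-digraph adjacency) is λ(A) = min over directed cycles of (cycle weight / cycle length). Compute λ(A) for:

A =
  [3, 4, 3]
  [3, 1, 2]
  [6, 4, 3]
λ(A) = 1

Enumerate directed cycles and compute their means (weight / length). Sample:
  cycle 0 → 0: weight = 3, length = 1, mean = 3/1 ≈ 3.000
  cycle 1 → 1: weight = 1, length = 1, mean = 1/1 ≈ 1.000
  cycle 2 → 2: weight = 3, length = 1, mean = 3/1 ≈ 3.000
  cycle 0 → 1 → 0: weight = 7, length = 2, mean = 7/2 ≈ 3.500
  cycle 0 → 2 → 0: weight = 9, length = 2, mean = 9/2 ≈ 4.500
  cycle 1 → 0 → 1: weight = 7, length = 2, mean = 7/2 ≈ 3.500
Minimum mean = 1.000, attained e.g. along the cycle 1 → 1 with weight 1 and length 1. So λ(A) = 1/1 = 1.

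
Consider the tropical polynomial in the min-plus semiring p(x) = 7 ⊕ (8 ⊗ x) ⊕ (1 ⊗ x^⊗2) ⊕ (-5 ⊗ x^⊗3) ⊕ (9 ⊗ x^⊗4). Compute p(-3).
p(-3) = -14

A tropical monomial a ⊗ x^⊗i evaluates to a + i · x. Evaluating each term at x = -3:
  Term 0 contributes 7 + 0 · -3 = 7
  Term 1 contributes 8 + 1 · -3 = 5
  Term 2 contributes 1 + 2 · -3 = -5
  Term 3 contributes -5 + 3 · -3 = -14
  Term 4 contributes 9 + 4 · -3 = -3
p(-3) = ⊕ of these = min[7, 5, -5, -14, -3] = -14.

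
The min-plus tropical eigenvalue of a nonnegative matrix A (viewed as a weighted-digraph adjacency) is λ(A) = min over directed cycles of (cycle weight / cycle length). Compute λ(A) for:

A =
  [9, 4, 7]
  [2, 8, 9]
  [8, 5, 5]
λ(A) = 3

Enumerate directed cycles and compute their means (weight / length). Sample:
  cycle 0 → 0: weight = 9, length = 1, mean = 9/1 ≈ 9.000
  cycle 1 → 1: weight = 8, length = 1, mean = 8/1 ≈ 8.000
  cycle 2 → 2: weight = 5, length = 1, mean = 5/1 ≈ 5.000
  cycle 0 → 1 → 0: weight = 6, length = 2, mean = 6/2 ≈ 3.000
  cycle 0 → 2 → 0: weight = 15, length = 2, mean = 15/2 ≈ 7.500
  cycle 1 → 0 → 1: weight = 6, length = 2, mean = 6/2 ≈ 3.000
Minimum mean = 3.000, attained e.g. along the cycle 0 → 1 → 0 with weight 6 and length 2. So λ(A) = 6/2 = 3.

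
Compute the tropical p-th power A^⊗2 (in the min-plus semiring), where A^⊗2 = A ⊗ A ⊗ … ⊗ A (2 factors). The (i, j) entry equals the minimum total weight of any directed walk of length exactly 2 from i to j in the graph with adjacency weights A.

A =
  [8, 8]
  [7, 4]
A^⊗2 =
  [15, 12]
  [11, 8]

Each entry (A^⊗2)_ij equals the minimum over all length-2 walks i = v_0 → v_1 → … → v_2 = j of Σ_t A[v_t][v_{t+1}]. For example, for (i, j) = (0, 1) we minimise over 2 possible intermediate vertex sequences; the minimum is 12, attained along the walk 0 → 1 → 1.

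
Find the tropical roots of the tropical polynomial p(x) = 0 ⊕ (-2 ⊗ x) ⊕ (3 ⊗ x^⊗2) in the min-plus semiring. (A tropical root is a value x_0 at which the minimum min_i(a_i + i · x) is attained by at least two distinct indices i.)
Roots: {-5, 2}

Each tropical root is a break point of the lower envelope of the lines y = a_i + i · x (there are 3 lines, with slopes 0, 1, ..., 2). Only the lines that attain the minimum somewhere contribute to roots; other lines are dominated. Here the surviving (envelope) indices are i = 2, i = 1, i = 0.
Intersections between consecutive envelope lines give the roots: for adjacent envelope indices i < j the intersection is x = (a_i − a_j) / (j − i). Reading off the sorted break points: {-5, 2}.
Verification: at each break x_0, at least two indices attain the minimum of min_i(a_i + i · x_0).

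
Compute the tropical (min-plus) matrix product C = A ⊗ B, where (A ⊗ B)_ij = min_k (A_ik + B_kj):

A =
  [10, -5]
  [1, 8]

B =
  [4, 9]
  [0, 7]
A ⊗ B =
  [-5, 2]
  [5, 10]

Apply the min-plus product entry-by-entry:
  C[0][0] = min over k of (A[0][0] + B[0][0] = 10 + 4 = 14, A[0][1] + B[1][0] = -5 + 0 = -5) = -5 (attained at k = 1)
  C[0][1] = min over k of (A[0][0] + B[0][1] = 10 + 9 = 19, A[0][1] + B[1][1] = -5 + 7 = 2) = 2 (attained at k = 1)
  C[1][0] = min over k of (A[1][0] + B[0][0] = 1 + 4 = 5, A[1][1] + B[1][0] = 8 + 0 = 8) = 5 (attained at k = 0)
  C[1][1] = min over k of (A[1][0] + B[0][1] = 1 + 9 = 10, A[1][1] + B[1][1] = 8 + 7 = 15) = 10 (attained at k = 0)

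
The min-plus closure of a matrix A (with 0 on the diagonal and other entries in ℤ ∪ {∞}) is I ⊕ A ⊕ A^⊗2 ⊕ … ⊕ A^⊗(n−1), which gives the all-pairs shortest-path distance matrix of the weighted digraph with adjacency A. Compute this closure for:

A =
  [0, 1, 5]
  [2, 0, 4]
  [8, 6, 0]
Closure =
  [0, 1, 5]
  [2, 0, 4]
  [8, 6, 0]

This is the Floyd-Warshall all-pairs shortest-path computation. For each intermediate vertex k = 0, 1, …, 2, update dist[i][j] ← min(dist[i][j], dist[i][k] + dist[k][j]). The final matrix gives, for each (i, j), the minimum total weight of any directed path from i to j (possibly empty when i = j).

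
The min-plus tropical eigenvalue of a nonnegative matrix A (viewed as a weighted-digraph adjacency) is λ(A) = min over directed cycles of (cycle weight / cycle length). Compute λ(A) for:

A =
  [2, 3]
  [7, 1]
λ(A) = 1

Enumerate directed cycles and compute their means (weight / length). Sample:
  cycle 0 → 0: weight = 2, length = 1, mean = 2/1 ≈ 2.000
  cycle 1 → 1: weight = 1, length = 1, mean = 1/1 ≈ 1.000
  cycle 0 → 1 → 0: weight = 10, length = 2, mean = 10/2 ≈ 5.000
  cycle 1 → 0 → 1: weight = 10, length = 2, mean = 10/2 ≈ 5.000
Minimum mean = 1.000, attained e.g. along the cycle 1 → 1 with weight 1 and length 1. So λ(A) = 1/1 = 1.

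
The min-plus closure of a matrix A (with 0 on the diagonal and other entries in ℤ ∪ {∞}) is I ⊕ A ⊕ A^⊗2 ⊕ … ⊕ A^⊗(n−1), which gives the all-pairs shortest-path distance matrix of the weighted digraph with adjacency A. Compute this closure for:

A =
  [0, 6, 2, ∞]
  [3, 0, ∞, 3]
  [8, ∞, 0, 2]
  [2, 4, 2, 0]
Closure =
  [0, 6, 2, 4]
  [3, 0, 5, 3]
  [4, 6, 0, 2]
  [2, 4, 2, 0]

This is the Floyd-Warshall all-pairs shortest-path computation. For each intermediate vertex k = 0, 1, …, 3, update dist[i][j] ← min(dist[i][j], dist[i][k] + dist[k][j]). The final matrix gives, for each (i, j), the minimum total weight of any directed path from i to j (possibly empty when i = j).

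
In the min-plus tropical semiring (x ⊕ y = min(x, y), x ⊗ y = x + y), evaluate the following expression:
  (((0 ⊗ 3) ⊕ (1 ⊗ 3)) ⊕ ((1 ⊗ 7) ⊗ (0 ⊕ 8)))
(((0 ⊗ 3) ⊕ (1 ⊗ 3)) ⊕ ((1 ⊗ 7) ⊗ (0 ⊕ 8))) = 3

Expand innermost to outermost. Recall ⊕ takes the minimum of its arguments and ⊗ takes their sum. Working out the expression (((0 ⊗ 3) ⊕ (1 ⊗ 3)) ⊕ ((1 ⊗ 7) ⊗ (0 ⊕ 8))) gives 3.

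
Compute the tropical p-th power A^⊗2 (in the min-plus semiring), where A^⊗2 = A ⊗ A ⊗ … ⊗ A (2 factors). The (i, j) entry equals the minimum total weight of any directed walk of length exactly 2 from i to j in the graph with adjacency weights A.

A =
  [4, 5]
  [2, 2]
A^⊗2 =
  [7, 7]
  [4, 4]

Each entry (A^⊗2)_ij equals the minimum over all length-2 walks i = v_0 → v_1 → … → v_2 = j of Σ_t A[v_t][v_{t+1}]. For example, for (i, j) = (0, 1) we minimise over 2 possible intermediate vertex sequences; the minimum is 7, attained along the walk 0 → 1 → 1.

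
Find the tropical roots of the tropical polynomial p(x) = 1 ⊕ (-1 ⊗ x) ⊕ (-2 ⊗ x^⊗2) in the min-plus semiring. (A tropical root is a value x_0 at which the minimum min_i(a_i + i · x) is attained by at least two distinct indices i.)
Roots: {1, 2}

Each tropical root is a break point of the lower envelope of the lines y = a_i + i · x (there are 3 lines, with slopes 0, 1, ..., 2). Only the lines that attain the minimum somewhere contribute to roots; other lines are dominated. Here the surviving (envelope) indices are i = 2, i = 1, i = 0.
Intersections between consecutive envelope lines give the roots: for adjacent envelope indices i < j the intersection is x = (a_i − a_j) / (j − i). Reading off the sorted break points: {1, 2}.
Verification: at each break x_0, at least two indices attain the minimum of min_i(a_i + i · x_0).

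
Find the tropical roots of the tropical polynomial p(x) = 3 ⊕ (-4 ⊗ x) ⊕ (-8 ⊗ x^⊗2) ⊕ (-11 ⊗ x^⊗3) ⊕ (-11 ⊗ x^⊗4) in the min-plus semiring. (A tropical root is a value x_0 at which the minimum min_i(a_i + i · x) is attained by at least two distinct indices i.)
Roots: {0, 3, 4, 7}

Each tropical root is a break point of the lower envelope of the lines y = a_i + i · x (there are 5 lines, with slopes 0, 1, ..., 4). Only the lines that attain the minimum somewhere contribute to roots; other lines are dominated. Here the surviving (envelope) indices are i = 4, i = 3, i = 2, i = 1, i = 0.
Intersections between consecutive envelope lines give the roots: for adjacent envelope indices i < j the intersection is x = (a_i − a_j) / (j − i). Reading off the sorted break points: {0, 3, 4, 7}.
Verification: at each break x_0, at least two indices attain the minimum of min_i(a_i + i · x_0).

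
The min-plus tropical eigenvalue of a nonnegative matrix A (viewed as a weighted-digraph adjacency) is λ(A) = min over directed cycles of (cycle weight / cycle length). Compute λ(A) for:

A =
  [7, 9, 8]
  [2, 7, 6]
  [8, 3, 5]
λ(A) = 13/3

Enumerate directed cycles and compute their means (weight / length). Sample:
  cycle 0 → 0: weight = 7, length = 1, mean = 7/1 ≈ 7.000
  cycle 1 → 1: weight = 7, length = 1, mean = 7/1 ≈ 7.000
  cycle 2 → 2: weight = 5, length = 1, mean = 5/1 ≈ 5.000
  cycle 0 → 1 → 0: weight = 11, length = 2, mean = 11/2 ≈ 5.500
  cycle 0 → 2 → 0: weight = 16, length = 2, mean = 16/2 ≈ 8.000
  cycle 1 → 0 → 1: weight = 11, length = 2, mean = 11/2 ≈ 5.500
Minimum mean = 4.333, attained e.g. along the cycle 0 → 2 → 1 → 0 with weight 13 and length 3. So λ(A) = 13/3 = 13/3.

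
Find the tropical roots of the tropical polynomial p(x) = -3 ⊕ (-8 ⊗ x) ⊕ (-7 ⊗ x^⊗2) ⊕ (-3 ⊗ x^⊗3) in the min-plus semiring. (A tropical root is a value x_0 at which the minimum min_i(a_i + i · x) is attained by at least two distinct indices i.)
Roots: {-4, -1, 5}

Each tropical root is a break point of the lower envelope of the lines y = a_i + i · x (there are 4 lines, with slopes 0, 1, ..., 3). Only the lines that attain the minimum somewhere contribute to roots; other lines are dominated. Here the surviving (envelope) indices are i = 3, i = 2, i = 1, i = 0.
Intersections between consecutive envelope lines give the roots: for adjacent envelope indices i < j the intersection is x = (a_i − a_j) / (j − i). Reading off the sorted break points: {-4, -1, 5}.
Verification: at each break x_0, at least two indices attain the minimum of min_i(a_i + i · x_0).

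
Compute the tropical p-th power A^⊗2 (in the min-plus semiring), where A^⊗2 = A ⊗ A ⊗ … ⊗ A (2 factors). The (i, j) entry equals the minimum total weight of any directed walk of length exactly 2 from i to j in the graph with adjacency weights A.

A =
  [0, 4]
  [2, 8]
A^⊗2 =
  [0, 4]
  [2, 6]

Each entry (A^⊗2)_ij equals the minimum over all length-2 walks i = v_0 → v_1 → … → v_2 = j of Σ_t A[v_t][v_{t+1}]. For example, for (i, j) = (0, 1) we minimise over 2 possible intermediate vertex sequences; the minimum is 4, attained along the walk 0 → 0 → 1.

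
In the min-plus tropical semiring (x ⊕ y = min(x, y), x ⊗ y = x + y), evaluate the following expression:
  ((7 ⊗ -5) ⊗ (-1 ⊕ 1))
((7 ⊗ -5) ⊗ (-1 ⊕ 1)) = 1

Expand innermost to outermost. Recall ⊕ takes the minimum of its arguments and ⊗ takes their sum. Working out the expression ((7 ⊗ -5) ⊗ (-1 ⊕ 1)) gives 1.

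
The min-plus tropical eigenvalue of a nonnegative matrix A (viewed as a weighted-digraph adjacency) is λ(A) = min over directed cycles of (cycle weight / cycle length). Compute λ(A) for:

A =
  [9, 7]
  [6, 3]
λ(A) = 3

Enumerate directed cycles and compute their means (weight / length). Sample:
  cycle 0 → 0: weight = 9, length = 1, mean = 9/1 ≈ 9.000
  cycle 1 → 1: weight = 3, length = 1, mean = 3/1 ≈ 3.000
  cycle 0 → 1 → 0: weight = 13, length = 2, mean = 13/2 ≈ 6.500
  cycle 1 → 0 → 1: weight = 13, length = 2, mean = 13/2 ≈ 6.500
Minimum mean = 3.000, attained e.g. along the cycle 1 → 1 with weight 3 and length 1. So λ(A) = 3/1 = 3.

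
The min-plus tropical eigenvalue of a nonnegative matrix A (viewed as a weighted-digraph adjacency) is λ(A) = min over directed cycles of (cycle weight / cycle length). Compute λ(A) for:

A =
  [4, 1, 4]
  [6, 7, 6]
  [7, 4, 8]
λ(A) = 7/2

Enumerate directed cycles and compute their means (weight / length). Sample:
  cycle 0 → 0: weight = 4, length = 1, mean = 4/1 ≈ 4.000
  cycle 1 → 1: weight = 7, length = 1, mean = 7/1 ≈ 7.000
  cycle 2 → 2: weight = 8, length = 1, mean = 8/1 ≈ 8.000
  cycle 0 → 1 → 0: weight = 7, length = 2, mean = 7/2 ≈ 3.500
  cycle 0 → 2 → 0: weight = 11, length = 2, mean = 11/2 ≈ 5.500
  cycle 1 → 0 → 1: weight = 7, length = 2, mean = 7/2 ≈ 3.500
Minimum mean = 3.500, attained e.g. along the cycle 0 → 1 → 0 with weight 7 and length 2. So λ(A) = 7/2 = 7/2.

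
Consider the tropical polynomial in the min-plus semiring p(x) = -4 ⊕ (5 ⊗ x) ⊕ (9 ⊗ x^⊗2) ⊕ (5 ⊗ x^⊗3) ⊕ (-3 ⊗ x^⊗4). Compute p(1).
p(1) = -4

A tropical monomial a ⊗ x^⊗i evaluates to a + i · x. Evaluating each term at x = 1:
  Term 0 contributes -4 + 0 · 1 = -4
  Term 1 contributes 5 + 1 · 1 = 6
  Term 2 contributes 9 + 2 · 1 = 11
  Term 3 contributes 5 + 3 · 1 = 8
  Term 4 contributes -3 + 4 · 1 = 1
p(1) = ⊕ of these = min[-4, 6, 11, 8, 1] = -4.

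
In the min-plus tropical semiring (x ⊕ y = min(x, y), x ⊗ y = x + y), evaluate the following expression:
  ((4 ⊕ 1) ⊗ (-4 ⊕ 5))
((4 ⊕ 1) ⊗ (-4 ⊕ 5)) = -3

Expand innermost to outermost. Recall ⊕ takes the minimum of its arguments and ⊗ takes their sum. Working out the expression ((4 ⊕ 1) ⊗ (-4 ⊕ 5)) gives -3.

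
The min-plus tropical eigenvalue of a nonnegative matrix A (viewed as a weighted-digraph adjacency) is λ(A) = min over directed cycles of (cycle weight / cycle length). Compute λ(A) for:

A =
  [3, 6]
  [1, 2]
λ(A) = 2

Enumerate directed cycles and compute their means (weight / length). Sample:
  cycle 0 → 0: weight = 3, length = 1, mean = 3/1 ≈ 3.000
  cycle 1 → 1: weight = 2, length = 1, mean = 2/1 ≈ 2.000
  cycle 0 → 1 → 0: weight = 7, length = 2, mean = 7/2 ≈ 3.500
  cycle 1 → 0 → 1: weight = 7, length = 2, mean = 7/2 ≈ 3.500
Minimum mean = 2.000, attained e.g. along the cycle 1 → 1 with weight 2 and length 1. So λ(A) = 2/1 = 2.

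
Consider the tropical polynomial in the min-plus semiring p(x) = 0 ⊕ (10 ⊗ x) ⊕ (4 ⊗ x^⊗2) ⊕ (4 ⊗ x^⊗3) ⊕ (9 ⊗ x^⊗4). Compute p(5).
p(5) = 0

A tropical monomial a ⊗ x^⊗i evaluates to a + i · x. Evaluating each term at x = 5:
  Term 0 contributes 0 + 0 · 5 = 0
  Term 1 contributes 10 + 1 · 5 = 15
  Term 2 contributes 4 + 2 · 5 = 14
  Term 3 contributes 4 + 3 · 5 = 19
  Term 4 contributes 9 + 4 · 5 = 29
p(5) = ⊕ of these = min[0, 15, 14, 19, 29] = 0.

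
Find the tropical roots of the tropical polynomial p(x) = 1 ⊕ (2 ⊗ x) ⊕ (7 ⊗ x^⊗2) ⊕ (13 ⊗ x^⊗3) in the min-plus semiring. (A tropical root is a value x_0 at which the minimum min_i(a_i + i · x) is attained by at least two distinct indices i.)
Roots: {-6, -5, -1}

Each tropical root is a break point of the lower envelope of the lines y = a_i + i · x (there are 4 lines, with slopes 0, 1, ..., 3). Only the lines that attain the minimum somewhere contribute to roots; other lines are dominated. Here the surviving (envelope) indices are i = 3, i = 2, i = 1, i = 0.
Intersections between consecutive envelope lines give the roots: for adjacent envelope indices i < j the intersection is x = (a_i − a_j) / (j − i). Reading off the sorted break points: {-6, -5, -1}.
Verification: at each break x_0, at least two indices attain the minimum of min_i(a_i + i · x_0).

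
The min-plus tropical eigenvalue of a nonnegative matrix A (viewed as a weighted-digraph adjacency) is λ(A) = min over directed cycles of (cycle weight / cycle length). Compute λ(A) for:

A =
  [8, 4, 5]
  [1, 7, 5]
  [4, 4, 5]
λ(A) = 5/2

Enumerate directed cycles and compute their means (weight / length). Sample:
  cycle 0 → 0: weight = 8, length = 1, mean = 8/1 ≈ 8.000
  cycle 1 → 1: weight = 7, length = 1, mean = 7/1 ≈ 7.000
  cycle 2 → 2: weight = 5, length = 1, mean = 5/1 ≈ 5.000
  cycle 0 → 1 → 0: weight = 5, length = 2, mean = 5/2 ≈ 2.500
  cycle 0 → 2 → 0: weight = 9, length = 2, mean = 9/2 ≈ 4.500
  cycle 1 → 0 → 1: weight = 5, length = 2, mean = 5/2 ≈ 2.500
Minimum mean = 2.500, attained e.g. along the cycle 0 → 1 → 0 with weight 5 and length 2. So λ(A) = 5/2 = 5/2.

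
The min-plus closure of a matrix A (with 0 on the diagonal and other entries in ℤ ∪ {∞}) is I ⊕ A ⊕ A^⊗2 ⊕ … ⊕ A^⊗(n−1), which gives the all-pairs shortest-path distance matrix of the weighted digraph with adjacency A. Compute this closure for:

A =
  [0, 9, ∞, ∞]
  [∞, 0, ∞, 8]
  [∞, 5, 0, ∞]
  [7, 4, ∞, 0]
Closure =
  [0, 9, ∞, 17]
  [15, 0, ∞, 8]
  [20, 5, 0, 13]
  [7, 4, ∞, 0]

This is the Floyd-Warshall all-pairs shortest-path computation. For each intermediate vertex k = 0, 1, …, 3, update dist[i][j] ← min(dist[i][j], dist[i][k] + dist[k][j]). The final matrix gives, for each (i, j), the minimum total weight of any directed path from i to j (possibly empty when i = j).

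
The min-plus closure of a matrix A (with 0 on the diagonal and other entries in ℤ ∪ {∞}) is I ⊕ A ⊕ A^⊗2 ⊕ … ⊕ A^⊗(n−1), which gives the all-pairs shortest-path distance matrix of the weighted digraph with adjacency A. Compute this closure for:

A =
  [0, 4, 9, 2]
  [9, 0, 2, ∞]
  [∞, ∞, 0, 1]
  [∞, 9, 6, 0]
Closure =
  [0, 4, 6, 2]
  [9, 0, 2, 3]
  [19, 10, 0, 1]
  [18, 9, 6, 0]

This is the Floyd-Warshall all-pairs shortest-path computation. For each intermediate vertex k = 0, 1, …, 3, update dist[i][j] ← min(dist[i][j], dist[i][k] + dist[k][j]). The final matrix gives, for each (i, j), the minimum total weight of any directed path from i to j (possibly empty when i = j).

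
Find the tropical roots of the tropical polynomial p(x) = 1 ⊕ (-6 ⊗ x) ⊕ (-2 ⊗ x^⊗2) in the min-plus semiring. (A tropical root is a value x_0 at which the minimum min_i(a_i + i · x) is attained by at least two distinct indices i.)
Roots: {-4, 7}

Each tropical root is a break point of the lower envelope of the lines y = a_i + i · x (there are 3 lines, with slopes 0, 1, ..., 2). Only the lines that attain the minimum somewhere contribute to roots; other lines are dominated. Here the surviving (envelope) indices are i = 2, i = 1, i = 0.
Intersections between consecutive envelope lines give the roots: for adjacent envelope indices i < j the intersection is x = (a_i − a_j) / (j − i). Reading off the sorted break points: {-4, 7}.
Verification: at each break x_0, at least two indices attain the minimum of min_i(a_i + i · x_0).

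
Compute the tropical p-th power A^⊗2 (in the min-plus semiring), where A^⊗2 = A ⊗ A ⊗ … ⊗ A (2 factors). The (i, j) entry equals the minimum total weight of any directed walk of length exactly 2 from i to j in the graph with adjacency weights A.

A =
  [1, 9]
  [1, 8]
A^⊗2 =
  [2, 10]
  [2, 10]

Each entry (A^⊗2)_ij equals the minimum over all length-2 walks i = v_0 → v_1 → … → v_2 = j of Σ_t A[v_t][v_{t+1}]. For example, for (i, j) = (0, 1) we minimise over 2 possible intermediate vertex sequences; the minimum is 10, attained along the walk 0 → 0 → 1.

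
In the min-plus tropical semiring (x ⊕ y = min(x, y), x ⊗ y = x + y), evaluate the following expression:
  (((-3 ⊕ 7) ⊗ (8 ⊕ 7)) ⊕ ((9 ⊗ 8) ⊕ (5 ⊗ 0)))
(((-3 ⊕ 7) ⊗ (8 ⊕ 7)) ⊕ ((9 ⊗ 8) ⊕ (5 ⊗ 0))) = 4

Expand innermost to outermost. Recall ⊕ takes the minimum of its arguments and ⊗ takes their sum. Working out the expression (((-3 ⊕ 7) ⊗ (8 ⊕ 7)) ⊕ ((9 ⊗ 8) ⊕ (5 ⊗ 0))) gives 4.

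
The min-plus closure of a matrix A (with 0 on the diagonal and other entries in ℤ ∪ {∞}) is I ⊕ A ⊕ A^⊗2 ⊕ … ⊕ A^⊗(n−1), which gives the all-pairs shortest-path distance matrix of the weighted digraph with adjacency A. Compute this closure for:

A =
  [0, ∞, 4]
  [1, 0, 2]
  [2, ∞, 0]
Closure =
  [0, ∞, 4]
  [1, 0, 2]
  [2, ∞, 0]

This is the Floyd-Warshall all-pairs shortest-path computation. For each intermediate vertex k = 0, 1, …, 2, update dist[i][j] ← min(dist[i][j], dist[i][k] + dist[k][j]). The final matrix gives, for each (i, j), the minimum total weight of any directed path from i to j (possibly empty when i = j).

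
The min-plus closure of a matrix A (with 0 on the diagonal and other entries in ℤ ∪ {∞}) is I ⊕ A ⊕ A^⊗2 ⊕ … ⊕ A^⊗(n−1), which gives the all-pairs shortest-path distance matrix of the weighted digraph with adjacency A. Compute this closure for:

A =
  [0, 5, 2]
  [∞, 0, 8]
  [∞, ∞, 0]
Closure =
  [0, 5, 2]
  [∞, 0, 8]
  [∞, ∞, 0]

This is the Floyd-Warshall all-pairs shortest-path computation. For each intermediate vertex k = 0, 1, …, 2, update dist[i][j] ← min(dist[i][j], dist[i][k] + dist[k][j]). The final matrix gives, for each (i, j), the minimum total weight of any directed path from i to j (possibly empty when i = j).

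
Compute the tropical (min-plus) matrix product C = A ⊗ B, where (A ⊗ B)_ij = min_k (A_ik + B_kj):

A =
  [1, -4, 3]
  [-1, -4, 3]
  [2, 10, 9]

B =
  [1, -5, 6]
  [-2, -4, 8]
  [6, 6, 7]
A ⊗ B =
  [-6, -8, 4]
  [-6, -8, 4]
  [3, -3, 8]

Apply the min-plus product entry-by-entry:
  C[0][0] = min over k of (A[0][0] + B[0][0] = 1 + 1 = 2, A[0][1] + B[1][0] = -4 + -2 = -6, A[0][2] + B[2][0] = 3 + 6 = 9) = -6 (attained at k = 1)
  C[0][1] = min over k of (A[0][0] + B[0][1] = 1 + -5 = -4, A[0][1] + B[1][1] = -4 + -4 = -8, A[0][2] + B[2][1] = 3 + 6 = 9) = -8 (attained at k = 1)
  C[0][2] = min over k of (A[0][0] + B[0][2] = 1 + 6 = 7, A[0][1] + B[1][2] = -4 + 8 = 4, A[0][2] + B[2][2] = 3 + 7 = 10) = 4 (attained at k = 1)
  C[1][0] = min over k of (A[1][0] + B[0][0] = -1 + 1 = 0, A[1][1] + B[1][0] = -4 + -2 = -6, A[1][2] + B[2][0] = 3 + 6 = 9) = -6 (attained at k = 1)
  C[1][1] = min over k of (A[1][0] + B[0][1] = -1 + -5 = -6, A[1][1] + B[1][1] = -4 + -4 = -8, A[1][2] + B[2][1] = 3 + 6 = 9) = -8 (attained at k = 1)
  C[1][2] = min over k of (A[1][0] + B[0][2] = -1 + 6 = 5, A[1][1] + B[1][2] = -4 + 8 = 4, A[1][2] + B[2][2] = 3 + 7 = 10) = 4 (attained at k = 1)
  C[2][0] = min over k of (A[2][0] + B[0][0] = 2 + 1 = 3, A[2][1] + B[1][0] = 10 + -2 = 8, A[2][2] + B[2][0] = 9 + 6 = 15) = 3 (attained at k = 0)
  C[2][1] = min over k of (A[2][0] + B[0][1] = 2 + -5 = -3, A[2][1] + B[1][1] = 10 + -4 = 6, A[2][2] + B[2][1] = 9 + 6 = 15) = -3 (attained at k = 0)
  C[2][2] = min over k of (A[2][0] + B[0][2] = 2 + 6 = 8, A[2][1] + B[1][2] = 10 + 8 = 18, A[2][2] + B[2][2] = 9 + 7 = 16) = 8 (attained at k = 0)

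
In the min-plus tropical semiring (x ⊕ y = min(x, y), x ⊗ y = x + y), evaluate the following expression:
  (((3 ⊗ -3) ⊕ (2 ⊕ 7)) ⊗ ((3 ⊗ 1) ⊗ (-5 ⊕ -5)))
(((3 ⊗ -3) ⊕ (2 ⊕ 7)) ⊗ ((3 ⊗ 1) ⊗ (-5 ⊕ -5))) = -1

Expand innermost to outermost. Recall ⊕ takes the minimum of its arguments and ⊗ takes their sum. Working out the expression (((3 ⊗ -3) ⊕ (2 ⊕ 7)) ⊗ ((3 ⊗ 1) ⊗ (-5 ⊕ -5))) gives -1.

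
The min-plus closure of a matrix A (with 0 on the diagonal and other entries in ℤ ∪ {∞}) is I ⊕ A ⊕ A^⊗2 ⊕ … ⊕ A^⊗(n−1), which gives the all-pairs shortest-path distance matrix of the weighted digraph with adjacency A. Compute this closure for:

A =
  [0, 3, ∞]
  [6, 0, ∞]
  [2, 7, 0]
Closure =
  [0, 3, ∞]
  [6, 0, ∞]
  [2, 5, 0]

This is the Floyd-Warshall all-pairs shortest-path computation. For each intermediate vertex k = 0, 1, …, 2, update dist[i][j] ← min(dist[i][j], dist[i][k] + dist[k][j]). The final matrix gives, for each (i, j), the minimum total weight of any directed path from i to j (possibly empty when i = j).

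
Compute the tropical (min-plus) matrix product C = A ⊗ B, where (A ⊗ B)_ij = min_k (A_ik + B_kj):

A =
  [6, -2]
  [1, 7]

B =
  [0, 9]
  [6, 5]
A ⊗ B =
  [4, 3]
  [1, 10]

Apply the min-plus product entry-by-entry:
  C[0][0] = min over k of (A[0][0] + B[0][0] = 6 + 0 = 6, A[0][1] + B[1][0] = -2 + 6 = 4) = 4 (attained at k = 1)
  C[0][1] = min over k of (A[0][0] + B[0][1] = 6 + 9 = 15, A[0][1] + B[1][1] = -2 + 5 = 3) = 3 (attained at k = 1)
  C[1][0] = min over k of (A[1][0] + B[0][0] = 1 + 0 = 1, A[1][1] + B[1][0] = 7 + 6 = 13) = 1 (attained at k = 0)
  C[1][1] = min over k of (A[1][0] + B[0][1] = 1 + 9 = 10, A[1][1] + B[1][1] = 7 + 5 = 12) = 10 (attained at k = 0)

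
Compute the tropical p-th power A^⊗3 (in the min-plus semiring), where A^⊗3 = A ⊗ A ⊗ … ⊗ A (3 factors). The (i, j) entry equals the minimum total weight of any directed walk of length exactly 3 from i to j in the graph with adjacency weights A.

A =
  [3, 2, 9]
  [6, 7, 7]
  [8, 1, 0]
A^⊗3 =
  [9, 8, 9]
  [12, 8, 7]
  [7, 1, 0]

Each entry (A^⊗3)_ij equals the minimum over all length-3 walks i = v_0 → v_1 → … → v_3 = j of Σ_t A[v_t][v_{t+1}]. For example, for (i, j) = (0, 2) we minimise over 9 possible intermediate vertex sequences; the minimum is 9, attained along the walk 0 → 1 → 2 → 2.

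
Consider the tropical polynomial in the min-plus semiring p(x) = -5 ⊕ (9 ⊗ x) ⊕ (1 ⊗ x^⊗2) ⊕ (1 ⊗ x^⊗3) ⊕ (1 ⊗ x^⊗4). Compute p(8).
p(8) = -5

A tropical monomial a ⊗ x^⊗i evaluates to a + i · x. Evaluating each term at x = 8:
  Term 0 contributes -5 + 0 · 8 = -5
  Term 1 contributes 9 + 1 · 8 = 17
  Term 2 contributes 1 + 2 · 8 = 17
  Term 3 contributes 1 + 3 · 8 = 25
  Term 4 contributes 1 + 4 · 8 = 33
p(8) = ⊕ of these = min[-5, 17, 17, 25, 33] = -5.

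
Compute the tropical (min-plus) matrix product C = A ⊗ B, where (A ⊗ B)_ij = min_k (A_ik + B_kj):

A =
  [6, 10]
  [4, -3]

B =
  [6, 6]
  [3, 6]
A ⊗ B =
  [12, 12]
  [0, 3]

Apply the min-plus product entry-by-entry:
  C[0][0] = min over k of (A[0][0] + B[0][0] = 6 + 6 = 12, A[0][1] + B[1][0] = 10 + 3 = 13) = 12 (attained at k = 0)
  C[0][1] = min over k of (A[0][0] + B[0][1] = 6 + 6 = 12, A[0][1] + B[1][1] = 10 + 6 = 16) = 12 (attained at k = 0)
  C[1][0] = min over k of (A[1][0] + B[0][0] = 4 + 6 = 10, A[1][1] + B[1][0] = -3 + 3 = 0) = 0 (attained at k = 1)
  C[1][1] = min over k of (A[1][0] + B[0][1] = 4 + 6 = 10, A[1][1] + B[1][1] = -3 + 6 = 3) = 3 (attained at k = 1)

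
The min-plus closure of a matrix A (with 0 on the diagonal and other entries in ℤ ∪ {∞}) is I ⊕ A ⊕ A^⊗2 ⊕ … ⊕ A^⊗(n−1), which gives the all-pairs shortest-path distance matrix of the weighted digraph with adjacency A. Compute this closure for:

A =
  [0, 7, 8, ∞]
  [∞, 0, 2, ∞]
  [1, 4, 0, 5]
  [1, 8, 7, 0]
Closure =
  [0, 7, 8, 13]
  [3, 0, 2, 7]
  [1, 4, 0, 5]
  [1, 8, 7, 0]

This is the Floyd-Warshall all-pairs shortest-path computation. For each intermediate vertex k = 0, 1, …, 3, update dist[i][j] ← min(dist[i][j], dist[i][k] + dist[k][j]). The final matrix gives, for each (i, j), the minimum total weight of any directed path from i to j (possibly empty when i = j).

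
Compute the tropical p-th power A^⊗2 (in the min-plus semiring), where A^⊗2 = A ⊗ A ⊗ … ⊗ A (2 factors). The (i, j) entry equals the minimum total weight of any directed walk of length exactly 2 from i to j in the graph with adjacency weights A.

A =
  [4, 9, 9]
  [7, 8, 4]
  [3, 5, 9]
A^⊗2 =
  [8, 13, 13]
  [7, 9, 12]
  [7, 12, 9]

Each entry (A^⊗2)_ij equals the minimum over all length-2 walks i = v_0 → v_1 → … → v_2 = j of Σ_t A[v_t][v_{t+1}]. For example, for (i, j) = (0, 2) we minimise over 3 possible intermediate vertex sequences; the minimum is 13, attained along the walk 0 → 0 → 2.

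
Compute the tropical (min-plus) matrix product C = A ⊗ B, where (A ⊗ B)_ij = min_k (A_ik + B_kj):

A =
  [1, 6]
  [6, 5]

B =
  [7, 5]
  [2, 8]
A ⊗ B =
  [8, 6]
  [7, 11]

Apply the min-plus product entry-by-entry:
  C[0][0] = min over k of (A[0][0] + B[0][0] = 1 + 7 = 8, A[0][1] + B[1][0] = 6 + 2 = 8) = 8 (attained at k = 0)
  C[0][1] = min over k of (A[0][0] + B[0][1] = 1 + 5 = 6, A[0][1] + B[1][1] = 6 + 8 = 14) = 6 (attained at k = 0)
  C[1][0] = min over k of (A[1][0] + B[0][0] = 6 + 7 = 13, A[1][1] + B[1][0] = 5 + 2 = 7) = 7 (attained at k = 1)
  C[1][1] = min over k of (A[1][0] + B[0][1] = 6 + 5 = 11, A[1][1] + B[1][1] = 5 + 8 = 13) = 11 (attained at k = 0)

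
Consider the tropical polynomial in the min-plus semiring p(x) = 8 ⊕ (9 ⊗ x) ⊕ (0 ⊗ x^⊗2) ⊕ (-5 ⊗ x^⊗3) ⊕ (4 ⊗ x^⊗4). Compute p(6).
p(6) = 8

A tropical monomial a ⊗ x^⊗i evaluates to a + i · x. Evaluating each term at x = 6:
  Term 0 contributes 8 + 0 · 6 = 8
  Term 1 contributes 9 + 1 · 6 = 15
  Term 2 contributes 0 + 2 · 6 = 12
  Term 3 contributes -5 + 3 · 6 = 13
  Term 4 contributes 4 + 4 · 6 = 28
p(6) = ⊕ of these = min[8, 15, 12, 13, 28] = 8.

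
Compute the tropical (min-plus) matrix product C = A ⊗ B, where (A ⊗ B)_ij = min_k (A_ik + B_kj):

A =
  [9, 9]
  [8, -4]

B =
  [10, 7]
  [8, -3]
A ⊗ B =
  [17, 6]
  [4, -7]

Apply the min-plus product entry-by-entry:
  C[0][0] = min over k of (A[0][0] + B[0][0] = 9 + 10 = 19, A[0][1] + B[1][0] = 9 + 8 = 17) = 17 (attained at k = 1)
  C[0][1] = min over k of (A[0][0] + B[0][1] = 9 + 7 = 16, A[0][1] + B[1][1] = 9 + -3 = 6) = 6 (attained at k = 1)
  C[1][0] = min over k of (A[1][0] + B[0][0] = 8 + 10 = 18, A[1][1] + B[1][0] = -4 + 8 = 4) = 4 (attained at k = 1)
  C[1][1] = min over k of (A[1][0] + B[0][1] = 8 + 7 = 15, A[1][1] + B[1][1] = -4 + -3 = -7) = -7 (attained at k = 1)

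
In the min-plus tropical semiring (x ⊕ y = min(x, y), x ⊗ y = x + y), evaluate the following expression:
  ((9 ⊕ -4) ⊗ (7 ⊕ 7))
((9 ⊕ -4) ⊗ (7 ⊕ 7)) = 3

Expand innermost to outermost. Recall ⊕ takes the minimum of its arguments and ⊗ takes their sum. Working out the expression ((9 ⊕ -4) ⊗ (7 ⊕ 7)) gives 3.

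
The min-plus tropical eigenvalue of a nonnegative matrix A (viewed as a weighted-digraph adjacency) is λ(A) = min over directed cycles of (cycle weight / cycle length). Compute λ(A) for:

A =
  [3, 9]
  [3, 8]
λ(A) = 3

Enumerate directed cycles and compute their means (weight / length). Sample:
  cycle 0 → 0: weight = 3, length = 1, mean = 3/1 ≈ 3.000
  cycle 1 → 1: weight = 8, length = 1, mean = 8/1 ≈ 8.000
  cycle 0 → 1 → 0: weight = 12, length = 2, mean = 12/2 ≈ 6.000
  cycle 1 → 0 → 1: weight = 12, length = 2, mean = 12/2 ≈ 6.000
Minimum mean = 3.000, attained e.g. along the cycle 0 → 0 with weight 3 and length 1. So λ(A) = 3/1 = 3.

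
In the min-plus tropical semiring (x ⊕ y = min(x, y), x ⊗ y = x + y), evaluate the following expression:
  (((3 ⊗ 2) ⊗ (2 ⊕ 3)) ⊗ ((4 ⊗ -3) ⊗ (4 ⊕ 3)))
(((3 ⊗ 2) ⊗ (2 ⊕ 3)) ⊗ ((4 ⊗ -3) ⊗ (4 ⊕ 3))) = 11

Expand innermost to outermost. Recall ⊕ takes the minimum of its arguments and ⊗ takes their sum. Working out the expression (((3 ⊗ 2) ⊗ (2 ⊕ 3)) ⊗ ((4 ⊗ -3) ⊗ (4 ⊕ 3))) gives 11.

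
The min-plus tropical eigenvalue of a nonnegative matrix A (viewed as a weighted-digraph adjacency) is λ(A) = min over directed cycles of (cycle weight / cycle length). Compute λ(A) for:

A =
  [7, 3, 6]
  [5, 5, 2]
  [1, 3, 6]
λ(A) = 2

Enumerate directed cycles and compute their means (weight / length). Sample:
  cycle 0 → 0: weight = 7, length = 1, mean = 7/1 ≈ 7.000
  cycle 1 → 1: weight = 5, length = 1, mean = 5/1 ≈ 5.000
  cycle 2 → 2: weight = 6, length = 1, mean = 6/1 ≈ 6.000
  cycle 0 → 1 → 0: weight = 8, length = 2, mean = 8/2 ≈ 4.000
  cycle 0 → 2 → 0: weight = 7, length = 2, mean = 7/2 ≈ 3.500
  cycle 1 → 0 → 1: weight = 8, length = 2, mean = 8/2 ≈ 4.000
Minimum mean = 2.000, attained e.g. along the cycle 0 → 1 → 2 → 0 with weight 6 and length 3. So λ(A) = 6/3 = 2.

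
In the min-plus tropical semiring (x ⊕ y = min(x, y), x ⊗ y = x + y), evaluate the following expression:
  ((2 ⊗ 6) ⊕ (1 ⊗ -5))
((2 ⊗ 6) ⊕ (1 ⊗ -5)) = -4

Expand innermost to outermost. Recall ⊕ takes the minimum of its arguments and ⊗ takes their sum. Working out the expression ((2 ⊗ 6) ⊕ (1 ⊗ -5)) gives -4.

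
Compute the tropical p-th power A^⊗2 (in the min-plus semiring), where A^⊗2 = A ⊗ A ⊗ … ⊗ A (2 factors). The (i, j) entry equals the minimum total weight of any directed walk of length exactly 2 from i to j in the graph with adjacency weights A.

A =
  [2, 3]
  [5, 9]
A^⊗2 =
  [4, 5]
  [7, 8]

Each entry (A^⊗2)_ij equals the minimum over all length-2 walks i = v_0 → v_1 → … → v_2 = j of Σ_t A[v_t][v_{t+1}]. For example, for (i, j) = (0, 1) we minimise over 2 possible intermediate vertex sequences; the minimum is 5, attained along the walk 0 → 0 → 1.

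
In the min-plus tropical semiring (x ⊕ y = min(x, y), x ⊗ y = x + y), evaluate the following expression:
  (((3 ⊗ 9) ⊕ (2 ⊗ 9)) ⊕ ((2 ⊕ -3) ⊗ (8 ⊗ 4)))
(((3 ⊗ 9) ⊕ (2 ⊗ 9)) ⊕ ((2 ⊕ -3) ⊗ (8 ⊗ 4))) = 9

Expand innermost to outermost. Recall ⊕ takes the minimum of its arguments and ⊗ takes their sum. Working out the expression (((3 ⊗ 9) ⊕ (2 ⊗ 9)) ⊕ ((2 ⊕ -3) ⊗ (8 ⊗ 4))) gives 9.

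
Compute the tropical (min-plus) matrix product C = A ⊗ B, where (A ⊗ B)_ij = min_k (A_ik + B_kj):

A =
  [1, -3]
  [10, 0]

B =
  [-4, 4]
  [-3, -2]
A ⊗ B =
  [-6, -5]
  [-3, -2]

Apply the min-plus product entry-by-entry:
  C[0][0] = min over k of (A[0][0] + B[0][0] = 1 + -4 = -3, A[0][1] + B[1][0] = -3 + -3 = -6) = -6 (attained at k = 1)
  C[0][1] = min over k of (A[0][0] + B[0][1] = 1 + 4 = 5, A[0][1] + B[1][1] = -3 + -2 = -5) = -5 (attained at k = 1)
  C[1][0] = min over k of (A[1][0] + B[0][0] = 10 + -4 = 6, A[1][1] + B[1][0] = 0 + -3 = -3) = -3 (attained at k = 1)
  C[1][1] = min over k of (A[1][0] + B[0][1] = 10 + 4 = 14, A[1][1] + B[1][1] = 0 + -2 = -2) = -2 (attained at k = 1)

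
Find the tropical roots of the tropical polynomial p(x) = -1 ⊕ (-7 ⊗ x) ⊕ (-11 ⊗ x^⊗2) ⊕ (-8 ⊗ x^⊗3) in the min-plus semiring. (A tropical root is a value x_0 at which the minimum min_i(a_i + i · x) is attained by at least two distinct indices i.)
Roots: {-3, 4, 6}

Each tropical root is a break point of the lower envelope of the lines y = a_i + i · x (there are 4 lines, with slopes 0, 1, ..., 3). Only the lines that attain the minimum somewhere contribute to roots; other lines are dominated. Here the surviving (envelope) indices are i = 3, i = 2, i = 1, i = 0.
Intersections between consecutive envelope lines give the roots: for adjacent envelope indices i < j the intersection is x = (a_i − a_j) / (j − i). Reading off the sorted break points: {-3, 4, 6}.
Verification: at each break x_0, at least two indices attain the minimum of min_i(a_i + i · x_0).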